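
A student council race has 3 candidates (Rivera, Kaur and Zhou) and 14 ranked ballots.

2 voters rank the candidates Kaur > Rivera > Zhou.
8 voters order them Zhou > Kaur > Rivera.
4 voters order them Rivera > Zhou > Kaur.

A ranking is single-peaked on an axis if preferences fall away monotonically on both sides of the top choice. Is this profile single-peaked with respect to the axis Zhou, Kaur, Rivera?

Axis positions: Zhou=1, Kaur=2, Rivera=3.
Group 1 (peak Kaur at position 2): ranking walks positions 2-3-1, expanding outward from the peak — single-peaked.
Group 2 (peak Zhou at position 1): ranking walks positions 1-2-3, expanding outward from the peak — single-peaked.
Group 3: ranking walks positions 3-1-2; Zhou is ranked above Kaur even though Kaur lies between Zhou and the peak Rivera on the axis — preferences dip and rise again. Not single-peaked.
Group 3 violates single-peakedness, so the profile is not single-peaked on this axis.

no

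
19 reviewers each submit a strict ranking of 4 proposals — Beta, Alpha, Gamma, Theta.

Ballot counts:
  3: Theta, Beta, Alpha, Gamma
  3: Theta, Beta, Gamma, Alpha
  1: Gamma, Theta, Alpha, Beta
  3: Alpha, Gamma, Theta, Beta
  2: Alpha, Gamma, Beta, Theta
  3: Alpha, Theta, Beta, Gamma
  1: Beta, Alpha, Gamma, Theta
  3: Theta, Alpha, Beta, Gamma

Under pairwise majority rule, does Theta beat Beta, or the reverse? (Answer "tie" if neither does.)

Theta

Ballots ranking Theta above Beta: 3 + 3 + 1 + 3 + 3 + 3 = 16.
Ballots ranking Beta above Theta: 19 − 16 = 3.
Theta wins the head-to-head 16–3.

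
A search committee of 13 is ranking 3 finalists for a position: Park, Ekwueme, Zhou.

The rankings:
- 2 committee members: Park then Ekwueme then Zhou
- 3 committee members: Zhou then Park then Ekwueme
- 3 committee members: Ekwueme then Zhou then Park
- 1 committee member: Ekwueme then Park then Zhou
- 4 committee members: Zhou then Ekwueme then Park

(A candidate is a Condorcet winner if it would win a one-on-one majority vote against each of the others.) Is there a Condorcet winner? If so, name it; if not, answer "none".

Zhou

Pairwise majorities:
Park vs Ekwueme: 2+3 = 5 for Park, 8 for Ekwueme — Ekwueme by 8–5.
Park vs Zhou: Park is ranked higher on 2+1 = 3 ballots, Zhou on 10. Zhou wins 10–3.
Ekwueme vs Zhou: 6 to 7, Zhou.
Only Zhou has no losses; Zhou is the Condorcet winner.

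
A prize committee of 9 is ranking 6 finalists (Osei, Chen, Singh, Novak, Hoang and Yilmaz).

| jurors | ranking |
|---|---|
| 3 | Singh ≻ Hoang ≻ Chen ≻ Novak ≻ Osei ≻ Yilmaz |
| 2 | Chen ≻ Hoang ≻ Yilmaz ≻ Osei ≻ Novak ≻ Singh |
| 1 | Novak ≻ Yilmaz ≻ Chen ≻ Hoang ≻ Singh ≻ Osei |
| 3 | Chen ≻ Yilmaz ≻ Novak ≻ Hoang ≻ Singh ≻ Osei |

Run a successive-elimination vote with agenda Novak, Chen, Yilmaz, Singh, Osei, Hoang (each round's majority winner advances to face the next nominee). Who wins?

Round 1: Novak vs Chen — 1–8, Chen advances.
Round 2: Chen vs Yilmaz — 8–1, Chen advances.
Round 3: Chen vs Singh — 6–3, Chen advances.
Round 4: Chen vs Osei — 9–0, Chen advances.
Round 5: Chen vs Hoang — 6–3, Chen advances.
Chen survives the agenda.

Chen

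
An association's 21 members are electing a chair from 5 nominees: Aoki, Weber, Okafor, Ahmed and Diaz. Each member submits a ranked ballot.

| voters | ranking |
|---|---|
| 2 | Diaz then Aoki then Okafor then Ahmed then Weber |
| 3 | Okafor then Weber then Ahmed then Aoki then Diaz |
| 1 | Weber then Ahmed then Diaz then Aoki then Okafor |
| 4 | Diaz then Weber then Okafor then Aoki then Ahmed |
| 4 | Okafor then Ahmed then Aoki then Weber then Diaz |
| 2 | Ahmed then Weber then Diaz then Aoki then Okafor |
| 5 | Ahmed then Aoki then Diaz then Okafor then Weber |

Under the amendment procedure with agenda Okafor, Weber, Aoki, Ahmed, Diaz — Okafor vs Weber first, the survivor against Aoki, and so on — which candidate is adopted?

Round 1: Okafor vs Weber — 14–7, Okafor advances.
Round 2: Okafor vs Aoki — 11–10, Okafor advances.
Round 3: Okafor vs Ahmed — 13–8, Okafor advances.
Round 4: Okafor vs Diaz — 7–14, Diaz advances.
Diaz survives the agenda.

Diaz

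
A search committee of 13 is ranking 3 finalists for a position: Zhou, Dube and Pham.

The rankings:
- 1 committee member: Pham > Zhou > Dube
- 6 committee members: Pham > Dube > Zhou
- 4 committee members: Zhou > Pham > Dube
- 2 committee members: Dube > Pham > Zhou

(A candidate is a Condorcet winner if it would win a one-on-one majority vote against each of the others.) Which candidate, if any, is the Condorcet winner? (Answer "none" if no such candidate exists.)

Pairwise majorities:
Zhou vs Dube: 5 to 8, Dube.
Zhou vs Pham: Zhou is ranked higher on 4 ballots, Pham on 9. Pham wins 9–4.
Dube vs Pham: Dube preferred on 2 ballots; Pham wins 11–2.
Only Pham has no losses; Pham is the Condorcet winner.

Pham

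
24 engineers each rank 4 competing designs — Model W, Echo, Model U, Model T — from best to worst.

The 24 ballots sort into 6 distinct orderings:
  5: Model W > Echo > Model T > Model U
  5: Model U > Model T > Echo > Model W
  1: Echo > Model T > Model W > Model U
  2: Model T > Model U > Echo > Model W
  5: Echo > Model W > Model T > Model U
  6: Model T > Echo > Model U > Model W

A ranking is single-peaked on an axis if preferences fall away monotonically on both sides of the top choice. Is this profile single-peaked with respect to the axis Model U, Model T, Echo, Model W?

Axis positions: Model U=1, Model T=2, Echo=3, Model W=4.
Bloc 1 (peak Model W at position 4): ranking walks positions 4-3-2-1, expanding outward from the peak — single-peaked.
Bloc 2 (peak Model U at position 1): ranking walks positions 1-2-3-4, expanding outward from the peak — single-peaked.
Bloc 3 (peak Echo at position 3): ranking walks positions 3-2-4-1, expanding outward from the peak — single-peaked.
Bloc 4 (peak Model T at position 2): ranking walks positions 2-1-3-4, expanding outward from the peak — single-peaked.
Bloc 5 (peak Echo at position 3): ranking walks positions 3-4-2-1, expanding outward from the peak — single-peaked.
Bloc 6 (peak Model T at position 2): ranking walks positions 2-3-1-4, expanding outward from the peak — single-peaked.
Every ranking is single-peaked on this axis.

yes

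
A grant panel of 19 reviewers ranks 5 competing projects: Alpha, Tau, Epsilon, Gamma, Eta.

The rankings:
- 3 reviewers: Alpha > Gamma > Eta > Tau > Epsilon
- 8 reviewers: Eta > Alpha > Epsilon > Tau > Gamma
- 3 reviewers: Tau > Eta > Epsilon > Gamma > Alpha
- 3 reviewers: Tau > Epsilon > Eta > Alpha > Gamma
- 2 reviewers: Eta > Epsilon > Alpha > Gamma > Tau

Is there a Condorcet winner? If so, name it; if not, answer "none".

Pairwise majorities:
Alpha vs Tau: 3+8+2 = 13 for Alpha, 6 for Tau — Alpha by 13–6.
Alpha vs Epsilon: 3+8 = 11 for Alpha, 8 for Epsilon — Alpha by 11–8.
Alpha vs Gamma: Alpha is ranked higher on 3+8+3+2 = 16 ballots, Gamma on 3. Alpha wins 16–3.
Alpha vs Eta: 3 to 16, Eta.
Tau vs Epsilon: Tau preferred on 3+3+3 = 9 ballots; Epsilon wins 10–9.
Tau vs Gamma: 14 to 5, Tau.
Tau vs Eta: 3+3 = 6 for Tau, 13 for Eta — Eta by 13–6.
Epsilon vs Gamma: Epsilon is ranked higher on 8+3+3+2 = 16 ballots, Gamma on 3. Epsilon wins 16–3.
Epsilon vs Eta: Epsilon is ranked higher on 3 ballots, Eta on 16. Eta wins 16–3.
Gamma vs Eta: 3 to 16, Eta.
Eta beats each of Alpha, Tau, Epsilon, Gamma — Eta is the Condorcet winner.

Eta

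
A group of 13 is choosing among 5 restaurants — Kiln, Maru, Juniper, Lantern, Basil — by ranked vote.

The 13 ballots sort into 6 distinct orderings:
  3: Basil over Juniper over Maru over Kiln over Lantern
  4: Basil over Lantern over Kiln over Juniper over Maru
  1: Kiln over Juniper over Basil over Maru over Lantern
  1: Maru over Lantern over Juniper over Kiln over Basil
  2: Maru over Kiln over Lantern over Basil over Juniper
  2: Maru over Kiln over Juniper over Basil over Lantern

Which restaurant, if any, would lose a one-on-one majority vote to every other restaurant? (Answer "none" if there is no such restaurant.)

none

Head-to-head results (13 friends):
Kiln–Maru: Maru 8–5.
Kiln vs Juniper: 9 to 4, Kiln.
Kiln vs Lantern: Kiln is ranked higher on 3+1+2+2 = 8 ballots, Lantern on 5. Kiln wins 8–5.
Kiln–Basil: Basil 7–6.
Maru vs Juniper: Juniper, 8–5.
Maru–Lantern: Maru 9–4.
Maru vs Basil: 5 to 8, Basil.
Juniper–Lantern: Lantern 7–6.
Juniper vs Basil: Basil, 9–4.
Lantern vs Basil: Basil wins 10–3.
Every restaurant wins at least one matchup (Kiln beats Juniper; Maru beats Kiln; Juniper beats Maru; Lantern beats Juniper; Basil beats Kiln), so there is no Condorcet loser.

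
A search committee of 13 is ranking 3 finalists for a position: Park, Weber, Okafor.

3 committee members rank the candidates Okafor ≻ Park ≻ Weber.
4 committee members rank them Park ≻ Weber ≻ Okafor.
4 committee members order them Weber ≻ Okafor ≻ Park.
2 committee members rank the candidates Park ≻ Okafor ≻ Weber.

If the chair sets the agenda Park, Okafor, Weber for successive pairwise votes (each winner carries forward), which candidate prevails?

Weber

Round 1: Park vs Okafor — 6–7, Okafor advances.
Round 2: Okafor vs Weber — 5–8, Weber advances.
The agenda winner is Weber.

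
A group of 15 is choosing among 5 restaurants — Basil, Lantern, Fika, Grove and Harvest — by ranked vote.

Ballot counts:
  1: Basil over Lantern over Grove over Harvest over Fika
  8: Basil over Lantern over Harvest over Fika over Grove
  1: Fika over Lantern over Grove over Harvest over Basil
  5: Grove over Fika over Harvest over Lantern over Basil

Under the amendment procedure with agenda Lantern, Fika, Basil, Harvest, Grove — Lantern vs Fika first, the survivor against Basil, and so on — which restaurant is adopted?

Basil

Round 1: Lantern vs Fika — 9–6, Lantern advances.
Round 2: Lantern vs Basil — 6–9, Basil advances.
Round 3: Basil vs Harvest — 9–6, Basil advances.
Round 4: Basil vs Grove — 9–6, Basil advances.
The agenda winner is Basil.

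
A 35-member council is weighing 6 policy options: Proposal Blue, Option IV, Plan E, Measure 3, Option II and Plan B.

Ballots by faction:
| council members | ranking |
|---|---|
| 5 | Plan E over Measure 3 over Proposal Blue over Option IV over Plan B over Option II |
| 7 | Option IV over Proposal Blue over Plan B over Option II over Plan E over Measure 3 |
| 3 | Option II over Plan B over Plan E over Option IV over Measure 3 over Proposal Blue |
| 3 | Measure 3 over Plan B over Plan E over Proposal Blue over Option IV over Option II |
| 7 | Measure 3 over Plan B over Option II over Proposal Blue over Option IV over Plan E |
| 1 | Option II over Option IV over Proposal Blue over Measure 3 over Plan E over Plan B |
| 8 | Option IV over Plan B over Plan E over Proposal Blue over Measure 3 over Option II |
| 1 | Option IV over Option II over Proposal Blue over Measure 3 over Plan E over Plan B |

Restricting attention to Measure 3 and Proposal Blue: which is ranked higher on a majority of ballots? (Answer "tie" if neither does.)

Ballots ranking Measure 3 above Proposal Blue: 5 + 3 + 3 + 7 = 18.
Ballots ranking Proposal Blue above Measure 3: 35 − 18 = 17.
Measure 3 wins the head-to-head 18–17.

Measure 3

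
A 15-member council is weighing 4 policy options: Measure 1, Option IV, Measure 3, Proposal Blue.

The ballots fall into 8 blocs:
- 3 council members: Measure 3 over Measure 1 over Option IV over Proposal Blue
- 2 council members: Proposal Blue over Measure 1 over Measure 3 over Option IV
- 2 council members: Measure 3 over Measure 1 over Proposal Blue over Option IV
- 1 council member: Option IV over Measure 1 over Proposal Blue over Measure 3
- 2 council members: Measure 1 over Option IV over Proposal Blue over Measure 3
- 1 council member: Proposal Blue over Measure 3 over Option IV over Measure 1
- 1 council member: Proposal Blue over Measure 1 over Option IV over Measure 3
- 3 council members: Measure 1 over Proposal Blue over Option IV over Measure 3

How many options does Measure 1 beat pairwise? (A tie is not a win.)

3

Measure 1 against each rival (15 council members):
Measure 1–Option IV: Measure 1 13–2.
Measure 1 vs Measure 3: Measure 1, 9–6.
Measure 1 vs Proposal Blue: Measure 1 preferred on 3+2+1+2+3 = 11 ballots; Measure 1 wins 11–4.
Measure 1 beats Option IV, Measure 3, Proposal Blue — 3 pairwise wins.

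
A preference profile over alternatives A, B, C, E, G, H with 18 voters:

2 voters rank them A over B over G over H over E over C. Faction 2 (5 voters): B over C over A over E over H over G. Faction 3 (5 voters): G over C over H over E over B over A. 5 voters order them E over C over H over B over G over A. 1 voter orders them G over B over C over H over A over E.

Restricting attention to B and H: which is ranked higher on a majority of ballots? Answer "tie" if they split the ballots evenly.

Ballots ranking B above H: 2 + 5 + 1 = 8.
Ballots ranking H above B: 18 − 8 = 10.
H wins the head-to-head 10–8.

H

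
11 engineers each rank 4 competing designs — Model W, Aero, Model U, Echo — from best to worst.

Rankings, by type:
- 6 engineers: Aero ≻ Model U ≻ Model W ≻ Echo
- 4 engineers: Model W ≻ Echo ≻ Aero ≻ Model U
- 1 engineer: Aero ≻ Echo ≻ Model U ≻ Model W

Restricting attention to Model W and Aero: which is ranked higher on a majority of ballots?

Aero

Ballots ranking Model W above Aero: 4.
Ballots ranking Aero above Model W: 11 − 4 = 7.
Aero wins the head-to-head 7–4.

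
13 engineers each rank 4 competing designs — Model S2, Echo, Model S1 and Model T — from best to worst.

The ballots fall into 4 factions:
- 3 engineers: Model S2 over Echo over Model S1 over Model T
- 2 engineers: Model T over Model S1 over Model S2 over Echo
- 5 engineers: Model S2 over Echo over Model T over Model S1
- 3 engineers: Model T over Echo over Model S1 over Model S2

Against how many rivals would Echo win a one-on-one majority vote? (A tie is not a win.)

Echo against each rival (13 engineers):
Echo vs Model S2: Echo preferred on 3 ballots; Model S2 wins 10–3.
Echo vs Model S1: Echo is ranked higher on 3+5+3 = 11 ballots, Model S1 on 2. Echo wins 11–2.
Echo vs Model T: 3+5 = 8 for Echo, 5 for Model T — Echo by 8–5.
Echo beats Model S1, Model T; loses to Model S2 — 2 pairwise wins.

2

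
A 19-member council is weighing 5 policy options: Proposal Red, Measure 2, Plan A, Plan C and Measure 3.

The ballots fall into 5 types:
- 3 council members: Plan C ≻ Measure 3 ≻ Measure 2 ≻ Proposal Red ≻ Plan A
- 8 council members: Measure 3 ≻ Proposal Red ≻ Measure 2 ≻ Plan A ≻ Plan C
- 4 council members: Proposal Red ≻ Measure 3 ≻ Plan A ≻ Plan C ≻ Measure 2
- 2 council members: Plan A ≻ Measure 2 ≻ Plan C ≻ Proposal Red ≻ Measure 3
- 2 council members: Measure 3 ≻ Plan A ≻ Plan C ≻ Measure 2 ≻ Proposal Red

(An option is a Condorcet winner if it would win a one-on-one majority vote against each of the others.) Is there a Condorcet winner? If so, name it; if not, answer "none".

Check each pair by majority over 19 ballots:
Proposal Red vs Measure 2: Proposal Red is ranked higher on 8+4 = 12 ballots, Measure 2 on 7. Proposal Red wins 12–7.
Proposal Red vs Plan A: 15 to 4, Proposal Red.
Proposal Red vs Plan C: 8+4 = 12 for Proposal Red, 7 for Plan C — Proposal Red by 12–7.
Proposal Red vs Measure 3: Measure 3 wins 13–6.
Measure 2 vs Plan A: Measure 2 preferred on 3+8 = 11 ballots; Measure 2 wins 11–8.
Measure 2 vs Plan C: Measure 2, 10–9.
Measure 2 vs Measure 3: Measure 3 wins 17–2.
Plan A vs Plan C: Plan A preferred on 8+4+2+2 = 16 ballots; Plan A wins 16–3.
Plan A vs Measure 3: Measure 3, 17–2.
Plan C vs Measure 3: 3+2 = 5 for Plan C, 14 for Measure 3 — Measure 3 by 14–5.
Measure 3 defeats every rival head-to-head and is the Condorcet winner.

Measure 3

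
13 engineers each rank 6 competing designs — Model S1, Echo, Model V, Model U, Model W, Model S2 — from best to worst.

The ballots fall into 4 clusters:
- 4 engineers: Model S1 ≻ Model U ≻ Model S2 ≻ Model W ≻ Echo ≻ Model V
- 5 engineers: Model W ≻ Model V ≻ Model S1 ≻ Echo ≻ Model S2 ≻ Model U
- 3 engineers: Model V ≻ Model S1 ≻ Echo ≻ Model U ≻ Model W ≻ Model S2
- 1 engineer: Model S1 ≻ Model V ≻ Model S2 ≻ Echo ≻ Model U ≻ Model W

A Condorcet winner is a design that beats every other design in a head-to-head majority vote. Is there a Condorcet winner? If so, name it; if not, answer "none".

none

Check each pair by majority over 13 ballots:
Model S1 vs Echo: Model S1 is ranked higher on 4+5+3+1 = 13 ballots, Echo on 0. Model S1 wins 13–0.
Model S1 vs Model V: 4+1 = 5 for Model S1, 8 for Model V — Model V by 8–5.
Model S1 vs Model U: Model S1 preferred on 4+5+3+1 = 13 ballots; Model S1 wins 13–0.
Model S1 vs Model W: Model S1 is ranked higher on 4+3+1 = 8 ballots, Model W on 5. Model S1 wins 8–5.
Model S1 vs Model S2: Model S1 is ranked higher on 4+5+3+1 = 13 ballots, Model S2 on 0. Model S1 wins 13–0.
Echo vs Model V: Echo is ranked higher on 4 ballots, Model V on 9. Model V wins 9–4.
Echo vs Model U: 5+3+1 = 9 for Echo, 4 for Model U — Echo by 9–4.
Echo vs Model W: Echo preferred on 3+1 = 4 ballots; Model W wins 9–4.
Echo vs Model S2: 8 to 5, Echo.
Model V vs Model U: Model V is ranked higher on 5+3+1 = 9 ballots, Model U on 4. Model V wins 9–4.
Model V vs Model W: 3+1 = 4 for Model V, 9 for Model W — Model W by 9–4.
Model V vs Model S2: Model V is ranked higher on 5+3+1 = 9 ballots, Model S2 on 4. Model V wins 9–4.
Model U vs Model W: 4+3+1 = 8 for Model U, 5 for Model W — Model U by 8–5.
Model U vs Model S2: 7 to 6, Model U.
Model W vs Model S2: 5+3 = 8 for Model W, 5 for Model S2 — Model W by 8–5.
No design is unbeaten: Model S1 loses to Model V; Echo loses to Model S1; Model V loses to Model W; Model U loses to Model S1; Model W loses to Model S1; Model S2 loses to Model S1. In particular Model S1 → Model W → Model V → Model S1 is a majority cycle — no Condorcet winner exists.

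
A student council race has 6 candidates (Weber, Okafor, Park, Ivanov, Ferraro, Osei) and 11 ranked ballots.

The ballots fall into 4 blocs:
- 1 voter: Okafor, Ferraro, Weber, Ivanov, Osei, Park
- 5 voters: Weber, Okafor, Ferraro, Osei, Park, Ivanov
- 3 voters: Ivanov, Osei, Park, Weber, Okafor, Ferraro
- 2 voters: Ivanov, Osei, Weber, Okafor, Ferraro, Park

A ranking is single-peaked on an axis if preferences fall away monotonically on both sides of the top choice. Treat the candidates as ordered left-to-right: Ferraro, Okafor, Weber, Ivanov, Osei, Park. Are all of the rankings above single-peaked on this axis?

no

Axis positions: Ferraro=1, Okafor=2, Weber=3, Ivanov=4, Osei=5, Park=6.
Bloc 1 (peak Okafor at position 2): ranking walks positions 2-1-3-4-5-6, expanding outward from the peak — single-peaked.
Bloc 2: ranking walks positions 3-2-1-5-6-4; Osei is ranked above Ivanov even though Ivanov lies between Osei and the peak Weber on the axis — preferences dip and rise again. Not single-peaked.
Bloc 3 (peak Ivanov at position 4): ranking walks positions 4-5-6-3-2-1, expanding outward from the peak — single-peaked.
Bloc 4 (peak Ivanov at position 4): ranking walks positions 4-5-3-2-1-6, expanding outward from the peak — single-peaked.
Bloc 2 violates single-peakedness, so the profile is not single-peaked on this axis.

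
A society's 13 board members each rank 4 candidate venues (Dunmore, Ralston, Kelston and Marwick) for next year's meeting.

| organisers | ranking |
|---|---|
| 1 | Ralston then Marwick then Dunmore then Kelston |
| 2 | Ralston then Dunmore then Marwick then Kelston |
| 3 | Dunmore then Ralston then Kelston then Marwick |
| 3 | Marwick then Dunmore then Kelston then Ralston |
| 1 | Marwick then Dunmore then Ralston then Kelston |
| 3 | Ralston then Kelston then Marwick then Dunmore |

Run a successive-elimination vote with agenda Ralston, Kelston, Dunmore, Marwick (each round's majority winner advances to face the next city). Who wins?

Marwick

Round 1: Ralston vs Kelston — 10–3, Ralston advances.
Round 2: Ralston vs Dunmore — 6–7, Dunmore advances.
Round 3: Dunmore vs Marwick — 5–8, Marwick advances.
Marwick survives the agenda.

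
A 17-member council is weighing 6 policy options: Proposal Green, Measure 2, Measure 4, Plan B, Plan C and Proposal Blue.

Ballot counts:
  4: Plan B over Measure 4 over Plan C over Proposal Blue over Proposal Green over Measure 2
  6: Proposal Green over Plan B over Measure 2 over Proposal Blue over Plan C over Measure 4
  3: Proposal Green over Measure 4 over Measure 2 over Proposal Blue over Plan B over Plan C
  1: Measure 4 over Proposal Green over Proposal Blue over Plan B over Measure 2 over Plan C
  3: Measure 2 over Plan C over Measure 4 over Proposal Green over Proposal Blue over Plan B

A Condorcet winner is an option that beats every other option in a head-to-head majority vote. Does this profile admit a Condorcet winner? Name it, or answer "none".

Proposal Green

Check each pair by majority over 17 ballots:
Proposal Green vs Measure 2: 4+6+3+1 = 14 for Proposal Green, 3 for Measure 2 — Proposal Green by 14–3.
Proposal Green vs Measure 4: Proposal Green preferred on 6+3 = 9 ballots; Proposal Green wins 9–8.
Proposal Green vs Plan B: Proposal Green preferred on 6+3+1+3 = 13 ballots; Proposal Green wins 13–4.
Proposal Green vs Plan C: Proposal Green is ranked higher on 6+3+1 = 10 ballots, Plan C on 7. Proposal Green wins 10–7.
Proposal Green vs Proposal Blue: 13 to 4, Proposal Green.
Measure 2 vs Measure 4: 6+3 = 9 for Measure 2, 8 for Measure 4 — Measure 2 by 9–8.
Measure 2 vs Plan B: 3+3 = 6 for Measure 2, 11 for Plan B — Plan B by 11–6.
Measure 2 vs Plan C: 6+3+1+3 = 13 for Measure 2, 4 for Plan C — Measure 2 by 13–4.
Measure 2 vs Proposal Blue: 12 to 5, Measure 2.
Measure 4 vs Plan B: Measure 4 preferred on 3+1+3 = 7 ballots; Plan B wins 10–7.
Measure 4 vs Plan C: Measure 4 is ranked higher on 4+3+1 = 8 ballots, Plan C on 9. Plan C wins 9–8.
Measure 4 vs Proposal Blue: 11 to 6, Measure 4.
Plan B vs Plan C: Plan B preferred on 4+6+3+1 = 14 ballots; Plan B wins 14–3.
Plan B vs Proposal Blue: 4+6 = 10 for Plan B, 7 for Proposal Blue — Plan B by 10–7.
Plan C vs Proposal Blue: Plan C preferred on 4+3 = 7 ballots; Proposal Blue wins 10–7.
Proposal Green beats each of Measure 2, Measure 4, Plan B, Plan C, Proposal Blue — Proposal Green is the Condorcet winner.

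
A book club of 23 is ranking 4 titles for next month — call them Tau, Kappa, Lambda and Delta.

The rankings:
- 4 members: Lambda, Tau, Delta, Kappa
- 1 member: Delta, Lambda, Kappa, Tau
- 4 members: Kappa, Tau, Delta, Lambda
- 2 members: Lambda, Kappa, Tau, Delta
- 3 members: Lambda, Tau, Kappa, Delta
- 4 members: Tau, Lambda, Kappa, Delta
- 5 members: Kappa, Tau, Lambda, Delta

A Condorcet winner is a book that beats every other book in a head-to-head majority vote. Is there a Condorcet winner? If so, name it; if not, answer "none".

Check each pair by majority over 23 ballots:
Tau vs Kappa: Tau is ranked higher on 4+3+4 = 11 ballots, Kappa on 12. Kappa wins 12–11.
Tau vs Lambda: 4+4+5 = 13 for Tau, 10 for Lambda — Tau by 13–10.
Tau vs Delta: Tau preferred on 4+4+2+3+4+5 = 22 ballots; Tau wins 22–1.
Kappa vs Lambda: 9 to 14, Lambda.
Kappa vs Delta: Kappa preferred on 4+2+3+4+5 = 18 ballots; Kappa wins 18–5.
Lambda vs Delta: Lambda preferred on 4+2+3+4+5 = 18 ballots; Lambda wins 18–5.
Every book loses at least once (Tau loses to Kappa; Kappa loses to Lambda; Lambda loses to Tau; Delta loses to Tau). The majority relation contains the cycle Tau > Lambda > Kappa > Tau, so there is no Condorcet winner.

none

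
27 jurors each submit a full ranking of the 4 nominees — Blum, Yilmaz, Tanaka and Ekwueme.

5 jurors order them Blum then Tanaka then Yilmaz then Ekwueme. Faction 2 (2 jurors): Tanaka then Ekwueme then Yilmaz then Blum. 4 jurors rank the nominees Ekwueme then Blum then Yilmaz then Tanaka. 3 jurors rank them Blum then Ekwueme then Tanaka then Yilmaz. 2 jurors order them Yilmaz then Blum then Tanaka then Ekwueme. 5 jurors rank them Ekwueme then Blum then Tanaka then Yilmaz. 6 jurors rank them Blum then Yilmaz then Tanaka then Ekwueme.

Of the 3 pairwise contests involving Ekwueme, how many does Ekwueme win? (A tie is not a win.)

Ekwueme against each rival (27 jurors):
Ekwueme vs Blum: 11 to 16, Blum.
Ekwueme vs Yilmaz: Ekwueme preferred on 2+4+3+5 = 14 ballots; Ekwueme wins 14–13.
Ekwueme vs Tanaka: Tanaka, 15–12.
Ekwueme beats Yilmaz; loses to Blum, Tanaka — 1 pairwise win.

1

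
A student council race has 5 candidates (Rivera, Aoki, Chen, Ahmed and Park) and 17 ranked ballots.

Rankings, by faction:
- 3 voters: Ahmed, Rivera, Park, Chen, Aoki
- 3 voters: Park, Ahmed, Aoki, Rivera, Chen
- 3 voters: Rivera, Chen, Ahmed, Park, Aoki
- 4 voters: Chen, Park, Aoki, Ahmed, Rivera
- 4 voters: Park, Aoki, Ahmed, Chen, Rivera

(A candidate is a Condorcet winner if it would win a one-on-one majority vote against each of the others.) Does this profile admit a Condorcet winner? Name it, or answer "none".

Park

Pairwise majorities:
Rivera vs Aoki: 6 to 11, Aoki.
Rivera vs Chen: Rivera, 9–8.
Rivera–Ahmed: Ahmed 14–3.
Rivera vs Park: Park wins 11–6.
Aoki vs Chen: 3+4 = 7 for Aoki, 10 for Chen — Chen by 10–7.
Aoki–Ahmed: Ahmed 9–8.
Aoki vs Park: 0 to 17, Park.
Chen–Ahmed: Ahmed 10–7.
Chen vs Park: Chen is ranked higher on 3+4 = 7 ballots, Park on 10. Park wins 10–7.
Ahmed–Park: Park 11–6.
Park beats each of Rivera, Aoki, Chen, Ahmed — Park is the Condorcet winner.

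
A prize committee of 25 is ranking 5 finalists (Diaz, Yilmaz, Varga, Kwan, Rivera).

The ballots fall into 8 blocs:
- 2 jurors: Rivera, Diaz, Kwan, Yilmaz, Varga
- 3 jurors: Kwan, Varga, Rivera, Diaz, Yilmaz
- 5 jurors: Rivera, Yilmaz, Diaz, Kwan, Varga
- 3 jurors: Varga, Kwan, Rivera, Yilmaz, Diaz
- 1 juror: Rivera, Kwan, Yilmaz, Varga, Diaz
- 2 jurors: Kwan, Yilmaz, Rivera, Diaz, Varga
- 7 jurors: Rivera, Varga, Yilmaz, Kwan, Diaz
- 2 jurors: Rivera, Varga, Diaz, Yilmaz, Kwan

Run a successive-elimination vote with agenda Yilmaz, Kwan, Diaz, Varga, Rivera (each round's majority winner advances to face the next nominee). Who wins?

Round 1: Yilmaz vs Kwan — 14–11, Yilmaz advances.
Round 2: Yilmaz vs Diaz — 18–7, Yilmaz advances.
Round 3: Yilmaz vs Varga — 10–15, Varga advances.
Round 4: Varga vs Rivera — 6–19, Rivera advances.
The agenda winner is Rivera.

Rivera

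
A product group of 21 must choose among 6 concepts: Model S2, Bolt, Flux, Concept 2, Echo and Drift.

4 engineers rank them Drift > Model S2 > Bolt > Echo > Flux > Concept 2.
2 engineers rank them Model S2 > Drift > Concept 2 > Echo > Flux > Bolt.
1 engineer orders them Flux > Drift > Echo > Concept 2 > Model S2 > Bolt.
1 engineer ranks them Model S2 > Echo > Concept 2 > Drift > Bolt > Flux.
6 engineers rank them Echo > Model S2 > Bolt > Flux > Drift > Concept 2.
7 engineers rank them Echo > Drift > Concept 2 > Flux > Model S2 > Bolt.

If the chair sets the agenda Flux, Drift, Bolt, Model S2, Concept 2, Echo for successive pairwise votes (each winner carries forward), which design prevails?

Round 1: Flux vs Drift — 7–14, Drift advances.
Round 2: Drift vs Bolt — 15–6, Drift advances.
Round 3: Drift vs Model S2 — 12–9, Drift advances.
Round 4: Drift vs Concept 2 — 20–1, Drift advances.
Round 5: Drift vs Echo — 7–14, Echo advances.
Echo survives the agenda.

Echo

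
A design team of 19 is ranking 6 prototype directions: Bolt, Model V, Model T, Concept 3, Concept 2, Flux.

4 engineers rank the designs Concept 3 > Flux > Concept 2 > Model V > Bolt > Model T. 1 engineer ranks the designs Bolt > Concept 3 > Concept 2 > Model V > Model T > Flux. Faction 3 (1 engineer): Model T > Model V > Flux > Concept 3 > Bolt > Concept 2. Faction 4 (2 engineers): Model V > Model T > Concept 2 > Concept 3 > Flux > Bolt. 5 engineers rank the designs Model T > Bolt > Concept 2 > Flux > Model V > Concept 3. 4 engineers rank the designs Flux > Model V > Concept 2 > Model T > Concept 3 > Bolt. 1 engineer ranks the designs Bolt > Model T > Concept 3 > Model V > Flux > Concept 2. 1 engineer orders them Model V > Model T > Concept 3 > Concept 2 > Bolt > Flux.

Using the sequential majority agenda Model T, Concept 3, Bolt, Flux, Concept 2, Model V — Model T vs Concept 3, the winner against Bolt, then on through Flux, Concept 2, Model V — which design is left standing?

Round 1: Model T vs Concept 3 — 14–5, Model T advances.
Round 2: Model T vs Bolt — 13–6, Model T advances.
Round 3: Model T vs Flux — 11–8, Model T advances.
Round 4: Model T vs Concept 2 — 10–9, Model T advances.
Round 5: Model T vs Model V — 7–12, Model V advances.
Model V survives the agenda.

Model V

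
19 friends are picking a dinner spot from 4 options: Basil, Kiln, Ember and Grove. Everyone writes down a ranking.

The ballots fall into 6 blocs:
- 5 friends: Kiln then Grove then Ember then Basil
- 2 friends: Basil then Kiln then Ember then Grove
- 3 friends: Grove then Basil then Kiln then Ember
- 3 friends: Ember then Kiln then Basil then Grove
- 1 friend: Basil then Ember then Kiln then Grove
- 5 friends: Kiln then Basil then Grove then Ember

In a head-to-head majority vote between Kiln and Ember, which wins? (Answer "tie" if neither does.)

Ballots ranking Kiln above Ember: 5 + 2 + 3 + 5 = 15.
Ballots ranking Ember above Kiln: 19 − 15 = 4.
Kiln wins the head-to-head 15–4.

Kiln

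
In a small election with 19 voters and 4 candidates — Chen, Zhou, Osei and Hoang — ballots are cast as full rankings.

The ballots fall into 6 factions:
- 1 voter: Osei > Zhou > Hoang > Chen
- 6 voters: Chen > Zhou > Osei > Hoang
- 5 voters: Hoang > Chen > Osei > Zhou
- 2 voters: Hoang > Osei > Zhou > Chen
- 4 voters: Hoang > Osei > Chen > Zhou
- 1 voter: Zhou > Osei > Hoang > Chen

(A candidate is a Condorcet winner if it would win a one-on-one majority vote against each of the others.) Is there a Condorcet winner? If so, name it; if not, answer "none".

Head-to-head results (19 voters):
Chen vs Zhou: Chen wins 15–4.
Chen vs Osei: Chen preferred on 6+5 = 11 ballots; Chen wins 11–8.
Chen–Hoang: Hoang 13–6.
Zhou vs Osei: Zhou preferred on 6+1 = 7 ballots; Osei wins 12–7.
Zhou vs Hoang: Zhou preferred on 1+6+1 = 8 ballots; Hoang wins 11–8.
Osei vs Hoang: Hoang, 11–8.
Only Hoang has no losses; Hoang is the Condorcet winner.

Hoang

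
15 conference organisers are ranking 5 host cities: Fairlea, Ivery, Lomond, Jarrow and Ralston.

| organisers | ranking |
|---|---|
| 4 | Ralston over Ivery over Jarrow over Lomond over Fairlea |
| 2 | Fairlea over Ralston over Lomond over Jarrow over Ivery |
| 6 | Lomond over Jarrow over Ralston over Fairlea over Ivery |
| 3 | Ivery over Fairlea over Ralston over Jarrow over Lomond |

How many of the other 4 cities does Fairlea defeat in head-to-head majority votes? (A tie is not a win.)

Fairlea against each rival (15 organisers):
Fairlea vs Ivery: 2+6 = 8 for Fairlea, 7 for Ivery — Fairlea by 8–7.
Fairlea–Lomond: Lomond 10–5.
Fairlea vs Jarrow: Fairlea is ranked higher on 2+3 = 5 ballots, Jarrow on 10. Jarrow wins 10–5.
Fairlea vs Ralston: Ralston wins 10–5.
Fairlea beats Ivery; loses to Lomond, Jarrow, Ralston — 1 pairwise win.

1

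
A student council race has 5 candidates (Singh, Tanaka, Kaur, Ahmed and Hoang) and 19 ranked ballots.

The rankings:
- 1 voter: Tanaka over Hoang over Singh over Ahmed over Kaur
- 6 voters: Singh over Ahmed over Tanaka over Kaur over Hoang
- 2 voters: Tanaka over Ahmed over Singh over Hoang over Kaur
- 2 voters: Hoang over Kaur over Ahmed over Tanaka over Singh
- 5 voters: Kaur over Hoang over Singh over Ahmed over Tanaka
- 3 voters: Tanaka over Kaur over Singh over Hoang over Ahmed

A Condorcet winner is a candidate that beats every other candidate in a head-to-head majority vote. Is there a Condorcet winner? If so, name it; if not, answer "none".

none

Pairwise majorities:
Singh vs Tanaka: Singh, 11–8.
Singh–Kaur: Kaur 10–9.
Singh vs Ahmed: Singh wins 15–4.
Singh vs Hoang: Singh, 11–8.
Tanaka–Kaur: Tanaka 12–7.
Tanaka vs Ahmed: Ahmed, 13–6.
Tanaka vs Hoang: Tanaka, 12–7.
Kaur vs Ahmed: Kaur wins 10–9.
Kaur–Hoang: Kaur 14–5.
Ahmed–Hoang: Hoang 11–8.
Every candidate loses at least once (Singh loses to Kaur; Tanaka loses to Singh; Kaur loses to Tanaka; Ahmed loses to Singh; Hoang loses to Singh). The majority relation contains the cycle Singh > Tanaka > Kaur > Singh, so there is no Condorcet winner.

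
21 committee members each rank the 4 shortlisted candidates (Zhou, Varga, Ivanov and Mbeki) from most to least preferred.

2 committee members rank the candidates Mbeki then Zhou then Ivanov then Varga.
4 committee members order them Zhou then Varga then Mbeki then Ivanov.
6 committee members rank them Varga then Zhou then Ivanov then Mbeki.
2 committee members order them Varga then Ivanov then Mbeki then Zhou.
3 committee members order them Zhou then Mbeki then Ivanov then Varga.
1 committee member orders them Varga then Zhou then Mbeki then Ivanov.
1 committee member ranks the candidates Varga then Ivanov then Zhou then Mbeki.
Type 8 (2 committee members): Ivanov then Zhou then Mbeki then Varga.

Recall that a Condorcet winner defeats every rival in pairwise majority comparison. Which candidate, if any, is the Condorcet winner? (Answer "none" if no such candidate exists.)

Head-to-head results (21 committee members):
Zhou vs Varga: 2+4+3+2 = 11 for Zhou, 10 for Varga — Zhou by 11–10.
Zhou vs Ivanov: 2+4+6+3+1 = 16 for Zhou, 5 for Ivanov — Zhou by 16–5.
Zhou vs Mbeki: 17 to 4, Zhou.
Varga vs Ivanov: 14 to 7, Varga.
Varga vs Mbeki: Varga preferred on 4+6+2+1+1 = 14 ballots; Varga wins 14–7.
Ivanov vs Mbeki: Ivanov preferred on 6+2+1+2 = 11 ballots; Ivanov wins 11–10.
Zhou defeats every rival head-to-head and is the Condorcet winner.

Zhou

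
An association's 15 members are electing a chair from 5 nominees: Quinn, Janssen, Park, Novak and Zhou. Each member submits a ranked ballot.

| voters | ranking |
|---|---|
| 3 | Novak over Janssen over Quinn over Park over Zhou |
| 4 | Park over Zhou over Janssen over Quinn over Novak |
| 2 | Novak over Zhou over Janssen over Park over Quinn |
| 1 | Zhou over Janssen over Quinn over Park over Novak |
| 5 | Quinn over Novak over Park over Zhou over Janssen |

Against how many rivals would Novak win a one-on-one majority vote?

3

Novak against each rival (15 voters):
Novak–Quinn: Quinn 10–5.
Novak vs Janssen: 3+2+5 = 10 for Novak, 5 for Janssen — Novak by 10–5.
Novak vs Park: 10 to 5, Novak.
Novak vs Zhou: 3+2+5 = 10 for Novak, 5 for Zhou — Novak by 10–5.
Novak beats Janssen, Park, Zhou; loses to Quinn — 3 pairwise wins.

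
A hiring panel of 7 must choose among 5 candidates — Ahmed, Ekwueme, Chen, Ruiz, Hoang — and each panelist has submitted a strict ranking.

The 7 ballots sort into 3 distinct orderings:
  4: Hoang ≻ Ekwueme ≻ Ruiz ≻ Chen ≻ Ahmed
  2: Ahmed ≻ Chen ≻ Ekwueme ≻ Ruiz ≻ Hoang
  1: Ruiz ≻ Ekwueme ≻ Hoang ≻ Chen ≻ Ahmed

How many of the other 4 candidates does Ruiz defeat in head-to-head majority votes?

Ruiz against each rival (7 committee members):
Ruiz–Ahmed: Ruiz 5–2.
Ruiz vs Ekwueme: 1 to 6, Ekwueme.
Ruiz vs Chen: Ruiz, 5–2.
Ruiz–Hoang: Hoang 4–3.
Ruiz beats Ahmed, Chen; loses to Ekwueme, Hoang — 2 pairwise wins.

2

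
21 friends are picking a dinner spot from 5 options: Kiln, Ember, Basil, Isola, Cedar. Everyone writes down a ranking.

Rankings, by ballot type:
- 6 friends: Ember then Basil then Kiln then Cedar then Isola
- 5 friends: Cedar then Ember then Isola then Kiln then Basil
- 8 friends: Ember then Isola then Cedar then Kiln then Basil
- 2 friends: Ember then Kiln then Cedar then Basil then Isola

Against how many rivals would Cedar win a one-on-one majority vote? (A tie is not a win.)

3

Cedar against each rival (21 friends):
Cedar vs Kiln: Cedar, 13–8.
Cedar vs Ember: Cedar preferred on 5 ballots; Ember wins 16–5.
Cedar vs Basil: Cedar wins 15–6.
Cedar vs Isola: Cedar, 13–8.
Cedar beats Kiln, Basil, Isola; loses to Ember — 3 pairwise wins.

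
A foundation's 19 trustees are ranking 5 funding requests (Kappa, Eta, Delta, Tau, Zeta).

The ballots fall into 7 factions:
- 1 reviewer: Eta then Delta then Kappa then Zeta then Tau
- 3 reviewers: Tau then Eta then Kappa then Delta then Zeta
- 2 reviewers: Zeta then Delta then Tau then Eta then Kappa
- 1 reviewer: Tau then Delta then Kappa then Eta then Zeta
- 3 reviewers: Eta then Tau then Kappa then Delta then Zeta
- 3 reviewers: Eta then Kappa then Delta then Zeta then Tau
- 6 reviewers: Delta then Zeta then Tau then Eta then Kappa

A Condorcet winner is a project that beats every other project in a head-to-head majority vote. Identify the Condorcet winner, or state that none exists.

Check each pair by majority over 19 ballots:
Kappa vs Eta: Kappa is ranked higher on 1 ballot, Eta on 18. Eta wins 18–1.
Kappa vs Delta: Kappa preferred on 3+3+3 = 9 ballots; Delta wins 10–9.
Kappa vs Tau: Kappa preferred on 1+3 = 4 ballots; Tau wins 15–4.
Kappa vs Zeta: Kappa is ranked higher on 1+3+1+3+3 = 11 ballots, Zeta on 8. Kappa wins 11–8.
Eta vs Delta: 10 to 9, Eta.
Eta vs Tau: Eta is ranked higher on 1+3+3 = 7 ballots, Tau on 12. Tau wins 12–7.
Eta vs Zeta: Eta preferred on 1+3+1+3+3 = 11 ballots; Eta wins 11–8.
Delta vs Tau: Delta preferred on 1+2+3+6 = 12 ballots; Delta wins 12–7.
Delta vs Zeta: Delta is ranked higher on 1+3+1+3+3+6 = 17 ballots, Zeta on 2. Delta wins 17–2.
Tau vs Zeta: 3+1+3 = 7 for Tau, 12 for Zeta — Zeta by 12–7.
Every project loses at least once (Kappa loses to Eta; Eta loses to Tau; Delta loses to Eta; Tau loses to Delta; Zeta loses to Kappa). The majority relation contains the cycle Kappa beats Zeta beats Tau beats Kappa, so there is no Condorcet winner.

none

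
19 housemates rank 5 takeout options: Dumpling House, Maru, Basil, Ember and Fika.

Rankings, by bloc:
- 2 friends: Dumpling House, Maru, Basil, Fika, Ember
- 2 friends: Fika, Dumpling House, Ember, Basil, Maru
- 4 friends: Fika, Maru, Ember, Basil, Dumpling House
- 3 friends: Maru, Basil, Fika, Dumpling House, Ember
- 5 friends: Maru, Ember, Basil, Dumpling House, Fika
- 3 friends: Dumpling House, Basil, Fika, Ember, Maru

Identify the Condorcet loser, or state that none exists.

Head-to-head results (19 friends):
Dumpling House vs Maru: Maru wins 12–7.
Dumpling House vs Basil: 7 to 12, Basil.
Dumpling House vs Ember: Dumpling House preferred on 2+2+3+3 = 10 ballots; Dumpling House wins 10–9.
Dumpling House vs Fika: Dumpling House wins 10–9.
Maru vs Basil: Maru is ranked higher on 2+4+3+5 = 14 ballots, Basil on 5. Maru wins 14–5.
Maru vs Ember: Maru, 14–5.
Maru vs Fika: Maru, 10–9.
Basil–Ember: Ember 11–8.
Basil vs Fika: 2+3+5+3 = 13 for Basil, 6 for Fika — Basil by 13–6.
Ember–Fika: Fika 14–5.
No restaurant is winless: Dumpling House beats Ember; Maru beats Dumpling House; Basil beats Dumpling House; Ember beats Basil; Fika beats Ember. There is no Condorcet loser.

none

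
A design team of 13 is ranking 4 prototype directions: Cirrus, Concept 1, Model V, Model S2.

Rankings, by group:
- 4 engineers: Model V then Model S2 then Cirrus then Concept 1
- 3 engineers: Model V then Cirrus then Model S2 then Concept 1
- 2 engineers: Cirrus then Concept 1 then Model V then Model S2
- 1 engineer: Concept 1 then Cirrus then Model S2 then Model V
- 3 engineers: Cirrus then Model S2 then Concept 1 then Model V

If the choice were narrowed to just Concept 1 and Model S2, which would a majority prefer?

Ballots ranking Concept 1 above Model S2: 2 + 1 = 3.
Ballots ranking Model S2 above Concept 1: 13 − 3 = 10.
Model S2 wins the head-to-head 10–3.

Model S2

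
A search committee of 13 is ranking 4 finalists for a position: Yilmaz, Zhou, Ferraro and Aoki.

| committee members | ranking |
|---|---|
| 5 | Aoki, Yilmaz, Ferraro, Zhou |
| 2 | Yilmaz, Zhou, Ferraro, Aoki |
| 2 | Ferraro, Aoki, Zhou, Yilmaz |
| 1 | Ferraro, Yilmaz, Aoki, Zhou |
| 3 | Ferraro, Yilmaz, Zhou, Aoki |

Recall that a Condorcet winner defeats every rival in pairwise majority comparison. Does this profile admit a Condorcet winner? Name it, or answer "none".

none

Pairwise majorities:
Yilmaz vs Zhou: 11 to 2, Yilmaz.
Yilmaz vs Ferraro: 7 to 6, Yilmaz.
Yilmaz vs Aoki: Yilmaz is ranked higher on 2+1+3 = 6 ballots, Aoki on 7. Aoki wins 7–6.
Zhou vs Ferraro: 2 to 11, Ferraro.
Zhou vs Aoki: 5 to 8, Aoki.
Ferraro vs Aoki: Ferraro is ranked higher on 2+2+1+3 = 8 ballots, Aoki on 5. Ferraro wins 8–5.
Each candidate drops at least one matchup (Yilmaz loses to Aoki; Zhou loses to Yilmaz; Ferraro loses to Yilmaz; Aoki loses to Ferraro); the cycle Yilmaz beats Ferraro beats Aoki beats Yilmaz rules out a Condorcet winner.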